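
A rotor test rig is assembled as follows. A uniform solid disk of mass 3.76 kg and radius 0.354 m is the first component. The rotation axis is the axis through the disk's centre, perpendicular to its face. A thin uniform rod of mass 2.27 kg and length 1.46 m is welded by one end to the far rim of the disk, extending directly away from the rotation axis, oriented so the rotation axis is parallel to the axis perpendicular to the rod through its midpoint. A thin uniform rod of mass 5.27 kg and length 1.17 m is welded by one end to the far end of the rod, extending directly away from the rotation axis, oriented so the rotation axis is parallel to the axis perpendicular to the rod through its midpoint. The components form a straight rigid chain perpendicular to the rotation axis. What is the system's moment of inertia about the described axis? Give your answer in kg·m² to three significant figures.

Solid disk: I_cm = (1/2)MR² = (1/2)(3.76)(0.354)² = 0.23559 kg·m²; axis through the centre, so I = 0.23559 kg·m².
Thin rod: I_cm = (1/12)ML² = (1/12)(2.27)(1.46)² = 0.40323 kg·m²; centre at d = 0.354 + 0.73 = 1.084 m, so I = I_cm + Md² gives I = 0.40323 + (2.27)(1.084)² = 3.0706 kg·m².
Thin rod: I_cm = (1/12)ML² = (1/12)(5.27)(1.17)² = 0.60118 kg·m²; centre at d = 0.354 + 0.73 + 0.73 + 0.585 = 2.399 m, so I = I_cm + Md² gives I = 0.60118 + (5.27)(2.399)² = 30.931 kg·m².
Total I = 0.23559 + 3.0706 + 30.931 = 34.237 kg·m².

34.2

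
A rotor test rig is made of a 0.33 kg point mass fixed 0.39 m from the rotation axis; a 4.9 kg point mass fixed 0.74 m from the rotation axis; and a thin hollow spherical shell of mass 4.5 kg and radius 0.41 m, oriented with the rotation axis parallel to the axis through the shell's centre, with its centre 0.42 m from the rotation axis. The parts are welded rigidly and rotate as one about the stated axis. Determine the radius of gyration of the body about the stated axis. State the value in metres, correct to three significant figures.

0.644

Point mass: I_cm = 0; centre at d = 0.39 m, so I = I_cm + Md² gives I = 0 + (0.33)(0.39)² = 0.050193 kg m².
Point mass: I_cm = 0; centre at d = 0.74 m, so I = I_cm + Md² gives I = 0 + (4.9)(0.74)² = 2.6832 kg m².
Spherical shell: I_cm = (2/3)MR² = (2/3)(4.5)(0.41)² = 0.5043 kg m²; centre at d = 0.42 m, so I = I_cm + Md² gives I = 0.5043 + (4.5)(0.42)² = 1.2981 kg m².
Total I = 4.0315 kg m²; total mass M = 9.73 kg.
k = √(I/M) = √(4.0315/9.73) = 0.64369 m.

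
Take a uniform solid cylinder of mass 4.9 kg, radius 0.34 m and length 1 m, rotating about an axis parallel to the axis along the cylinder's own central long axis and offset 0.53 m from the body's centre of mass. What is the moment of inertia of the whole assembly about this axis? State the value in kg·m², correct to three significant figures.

I_cm = (1/2)MR² = (1/2)(4.9)(0.34)² = 0.28322 kg·m²; centre at d = 0.53 m, so I = I_cm + Md² gives I = 0.28322 + (4.9)(0.53)² = 1.6596 kg·m².

1.66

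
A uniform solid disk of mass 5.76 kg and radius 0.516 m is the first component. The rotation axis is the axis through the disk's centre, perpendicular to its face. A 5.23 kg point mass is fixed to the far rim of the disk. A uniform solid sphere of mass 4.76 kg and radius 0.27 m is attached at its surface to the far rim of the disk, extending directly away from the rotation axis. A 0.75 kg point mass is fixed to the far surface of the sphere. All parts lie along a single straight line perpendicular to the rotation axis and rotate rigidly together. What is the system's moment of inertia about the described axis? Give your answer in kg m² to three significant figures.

Solid disk: I_cm = (1/2)MR² = (1/2)(5.76)(0.516)² = 0.76682 kg m²; axis through the centre, so I = 0.76682 kg m².
Point mass: I_cm = 0; centre at d = 0.516 m, so the parallel axis theorem gives I = 0 + (5.23)(0.516)² = 1.3925 kg m².
Solid sphere: I_cm = (2/5)MR² = (2/5)(4.76)(0.27)² = 0.1388 kg m²; centre at d = 0.516 + 0.27 = 0.786 m, so the parallel axis theorem gives I = 0.1388 + (4.76)(0.786)² = 3.0795 kg m².
Point mass: I_cm = 0; centre at d = 0.516 + 0.27 + 0.27 = 1.056 m, so the parallel axis theorem gives I = 0 + (0.75)(1.056)² = 0.83635 kg m².
Total I = 0.76682 + 1.3925 + 3.0795 + 0.83635 = 6.0752 kg m².

6.08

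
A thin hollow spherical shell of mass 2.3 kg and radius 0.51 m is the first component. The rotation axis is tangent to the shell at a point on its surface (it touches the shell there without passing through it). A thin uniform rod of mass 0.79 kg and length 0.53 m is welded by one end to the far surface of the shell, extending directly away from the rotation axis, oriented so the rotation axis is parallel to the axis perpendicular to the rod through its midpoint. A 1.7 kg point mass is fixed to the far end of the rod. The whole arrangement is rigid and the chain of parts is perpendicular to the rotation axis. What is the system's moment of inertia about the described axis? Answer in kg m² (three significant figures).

Spherical shell: I_cm = (2/3)MR² = (2/3)(2.3)(0.51)² = 0.39882 kg m²; centre at d = 0.51 m, so I = I_cm + Md² gives I = 0.39882 + (2.3)(0.51)² = 0.99705 kg m².
Thin rod: I_cm = (1/12)ML² = (1/12)(0.79)(0.53)² = 0.018493 kg m²; centre at d = 0.51 + 0.51 + 0.265 = 1.285 m, so I = I_cm + Md² gives I = 0.018493 + (0.79)(1.285)² = 1.323 kg m².
Point mass: I_cm = 0; centre at d = 0.51 + 0.51 + 0.265 + 0.265 = 1.55 m, so I = I_cm + Md² gives I = 0 + (1.7)(1.55)² = 4.0843 kg m².
Total I = 0.99705 + 1.323 + 4.0843 = 6.4043 kg m².

6.40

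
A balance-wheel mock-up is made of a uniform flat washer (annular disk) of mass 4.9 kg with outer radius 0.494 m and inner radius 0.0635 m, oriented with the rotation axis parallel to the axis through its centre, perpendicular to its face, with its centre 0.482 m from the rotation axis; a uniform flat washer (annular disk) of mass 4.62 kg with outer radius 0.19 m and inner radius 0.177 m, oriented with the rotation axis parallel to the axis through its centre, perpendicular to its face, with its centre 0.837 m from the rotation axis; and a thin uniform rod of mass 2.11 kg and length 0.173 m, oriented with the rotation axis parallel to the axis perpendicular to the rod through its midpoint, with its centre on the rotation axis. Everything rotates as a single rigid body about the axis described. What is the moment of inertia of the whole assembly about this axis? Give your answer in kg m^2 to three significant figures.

5.14

Annular disk: I_cm = (1/2)M(R²+r²) = (1/2)(4.9)[(0.494)² + (0.0635)²] = 0.60777 kg m^2; centre at d = 0.482 m, so I = I_cm + Md² gives I = 0.60777 + (4.9)(0.482)² = 1.7462 kg m^2.
Annular disk: I_cm = (1/2)M(R²+r²) = (1/2)(4.62)[(0.19)² + (0.177)²] = 0.15576 kg m^2; centre at d = 0.837 m, so I = I_cm + Md² gives I = 0.15576 + (4.62)(0.837)² = 3.3924 kg m^2.
Thin rod: I_cm = (1/12)ML² = (1/12)(2.11)(0.173)² = 0.0052625 kg m^2; axis through the centre, so I = 0.0052625 kg m^2.
Total I = 1.7462 + 3.3924 + 0.0052625 = 5.1438 kg m^2.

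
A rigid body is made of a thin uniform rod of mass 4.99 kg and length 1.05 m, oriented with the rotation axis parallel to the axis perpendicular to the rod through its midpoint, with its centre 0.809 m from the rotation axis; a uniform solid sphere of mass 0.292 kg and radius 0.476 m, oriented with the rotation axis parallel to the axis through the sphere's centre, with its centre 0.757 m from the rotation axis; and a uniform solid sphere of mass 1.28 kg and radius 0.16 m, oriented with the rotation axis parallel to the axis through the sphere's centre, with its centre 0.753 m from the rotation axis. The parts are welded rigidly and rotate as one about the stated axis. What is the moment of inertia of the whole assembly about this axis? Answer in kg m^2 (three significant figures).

4.66

Thin rod: I_cm = (1/12)ML² = (1/12)(4.99)(1.05)² = 0.45846 kg m^2; centre at d = 0.809 m, so I = I_cm + Md² gives I = 0.45846 + (4.99)(0.809)² = 3.7243 kg m^2.
Solid sphere: I_cm = (2/5)MR² = (2/5)(0.292)(0.476)² = 0.026464 kg m^2; centre at d = 0.757 m, so I = I_cm + Md² gives I = 0.026464 + (0.292)(0.757)² = 0.19379 kg m^2.
Solid sphere: I_cm = (2/5)MR² = (2/5)(1.28)(0.16)² = 0.013107 kg m^2; centre at d = 0.753 m, so I = I_cm + Md² gives I = 0.013107 + (1.28)(0.753)² = 0.73888 kg m^2.
Total I = 3.7243 + 0.19379 + 0.73888 = 4.657 kg m^2.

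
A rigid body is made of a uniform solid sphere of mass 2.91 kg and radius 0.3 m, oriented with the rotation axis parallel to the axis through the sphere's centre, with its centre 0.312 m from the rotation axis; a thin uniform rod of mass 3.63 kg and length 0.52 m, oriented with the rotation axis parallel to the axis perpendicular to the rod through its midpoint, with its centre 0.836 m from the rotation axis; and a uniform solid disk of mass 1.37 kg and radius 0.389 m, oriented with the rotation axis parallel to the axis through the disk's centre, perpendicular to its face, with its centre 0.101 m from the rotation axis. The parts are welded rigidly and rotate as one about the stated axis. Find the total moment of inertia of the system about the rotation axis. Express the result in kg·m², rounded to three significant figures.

3.12

Solid sphere: I_cm = (2/5)MR² = (2/5)(2.91)(0.3)² = 0.10476 kg·m²; centre at d = 0.312 m, so the parallel axis theorem gives I = 0.10476 + (2.91)(0.312)² = 0.38803 kg·m².
Thin rod: I_cm = (1/12)ML² = (1/12)(3.63)(0.52)² = 0.081796 kg·m²; centre at d = 0.836 m, so the parallel axis theorem gives I = 0.081796 + (3.63)(0.836)² = 2.6188 kg·m².
Solid disk: I_cm = (1/2)MR² = (1/2)(1.37)(0.389)² = 0.10365 kg·m²; centre at d = 0.101 m, so the parallel axis theorem gives I = 0.10365 + (1.37)(0.101)² = 0.11763 kg·m².
Total I = 0.38803 + 2.6188 + 0.11763 = 3.1244 kg·m².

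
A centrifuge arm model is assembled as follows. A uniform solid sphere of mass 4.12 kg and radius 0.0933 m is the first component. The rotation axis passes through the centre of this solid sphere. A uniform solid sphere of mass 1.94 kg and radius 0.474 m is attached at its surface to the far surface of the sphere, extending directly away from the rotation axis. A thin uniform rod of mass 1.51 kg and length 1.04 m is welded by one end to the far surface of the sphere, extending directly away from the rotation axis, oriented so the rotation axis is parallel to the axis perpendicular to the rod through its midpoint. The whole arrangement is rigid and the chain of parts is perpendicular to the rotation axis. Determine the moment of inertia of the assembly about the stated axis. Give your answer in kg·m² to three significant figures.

4.63

Solid sphere: I_cm = (2/5)MR² = (2/5)(4.12)(0.0933)² = 0.014346 kg·m²; axis through the centre, so I = 0.014346 kg·m².
Solid sphere: I_cm = (2/5)MR² = (2/5)(1.94)(0.474)² = 0.17435 kg·m²; centre at d = 0.0933 + 0.474 = 0.5673 m, so I = I_cm + Md² gives I = 0.17435 + (1.94)(0.5673)² = 0.7987 kg·m².
Thin rod: I_cm = (1/12)ML² = (1/12)(1.51)(1.04)² = 0.1361 kg·m²; centre at d = 0.0933 + 0.474 + 0.474 + 0.52 = 1.5613 m, so I = I_cm + Md² gives I = 0.1361 + (1.51)(1.5613)² = 3.817 kg·m².
Total I = 0.014346 + 0.7987 + 3.817 = 4.63 kg·m².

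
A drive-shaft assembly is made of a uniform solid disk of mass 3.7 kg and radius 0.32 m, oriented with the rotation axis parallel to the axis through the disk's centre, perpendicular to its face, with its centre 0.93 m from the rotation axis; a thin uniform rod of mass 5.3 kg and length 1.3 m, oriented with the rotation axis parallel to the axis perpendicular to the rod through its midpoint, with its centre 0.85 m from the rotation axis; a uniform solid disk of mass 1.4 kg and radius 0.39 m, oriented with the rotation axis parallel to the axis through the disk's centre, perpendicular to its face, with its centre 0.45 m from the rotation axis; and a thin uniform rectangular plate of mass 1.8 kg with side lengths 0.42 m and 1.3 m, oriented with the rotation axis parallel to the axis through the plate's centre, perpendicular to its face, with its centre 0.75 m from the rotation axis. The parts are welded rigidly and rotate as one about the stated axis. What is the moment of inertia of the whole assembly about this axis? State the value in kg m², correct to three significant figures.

Solid disk: I_cm = (1/2)MR² = (1/2)(3.7)(0.32)² = 0.18944 kg m²; centre at d = 0.93 m, so I = I_cm + Md² gives I = 0.18944 + (3.7)(0.93)² = 3.3896 kg m².
Thin rod: I_cm = (1/12)ML² = (1/12)(5.3)(1.3)² = 0.74642 kg m²; centre at d = 0.85 m, so I = I_cm + Md² gives I = 0.74642 + (5.3)(0.85)² = 4.5757 kg m².
Solid disk: I_cm = (1/2)MR² = (1/2)(1.4)(0.39)² = 0.10647 kg m²; centre at d = 0.45 m, so I = I_cm + Md² gives I = 0.10647 + (1.4)(0.45)² = 0.38997 kg m².
Rectangular plate: I_cm = (1/12)M(a²+b²) = (1/12)(1.8)[(0.42)² + (1.3)²] = 0.27996 kg m²; centre at d = 0.75 m, so I = I_cm + Md² gives I = 0.27996 + (1.8)(0.75)² = 1.2925 kg m².
Total I = 3.3896 + 4.5757 + 0.38997 + 1.2925 = 9.6477 kg m².

9.65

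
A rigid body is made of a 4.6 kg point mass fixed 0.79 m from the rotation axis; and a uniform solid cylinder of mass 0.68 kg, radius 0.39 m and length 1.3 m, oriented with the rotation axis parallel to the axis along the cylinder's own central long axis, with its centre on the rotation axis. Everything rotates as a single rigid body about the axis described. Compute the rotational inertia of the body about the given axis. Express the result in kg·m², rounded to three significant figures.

2.92

Point mass: I_cm = 0; centre at d = 0.79 m, so the parallel axis theorem gives I = 0 + (4.6)(0.79)² = 2.8709 kg·m².
Solid cylinder: I_cm = (1/2)MR² = (1/2)(0.68)(0.39)² = 0.051714 kg·m²; axis through the centre, so I = 0.051714 kg·m².
Total I = 2.8709 + 0.051714 = 2.9226 kg·m².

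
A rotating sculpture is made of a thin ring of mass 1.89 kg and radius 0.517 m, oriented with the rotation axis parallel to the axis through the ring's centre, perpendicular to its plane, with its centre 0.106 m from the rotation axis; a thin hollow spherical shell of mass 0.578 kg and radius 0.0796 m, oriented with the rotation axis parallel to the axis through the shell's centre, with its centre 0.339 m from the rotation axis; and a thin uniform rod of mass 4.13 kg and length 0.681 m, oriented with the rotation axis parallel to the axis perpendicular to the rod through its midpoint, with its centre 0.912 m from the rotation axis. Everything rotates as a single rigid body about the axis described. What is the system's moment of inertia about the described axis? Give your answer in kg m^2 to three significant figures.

4.19

Thin ring: I_cm = MR² = (1.89)(0.517)² = 0.50518 kg m^2; centre at d = 0.106 m, so the parallel axis theorem gives I = 0.50518 + (1.89)(0.106)² = 0.52641 kg m^2.
Spherical shell: I_cm = (2/3)MR² = (2/3)(0.578)(0.0796)² = 0.0024415 kg m^2; centre at d = 0.339 m, so the parallel axis theorem gives I = 0.0024415 + (0.578)(0.339)² = 0.068866 kg m^2.
Thin rod: I_cm = (1/12)ML² = (1/12)(4.13)(0.681)² = 0.15961 kg m^2; centre at d = 0.912 m, so the parallel axis theorem gives I = 0.15961 + (4.13)(0.912)² = 3.5947 kg m^2.
Total I = 0.52641 + 0.068866 + 3.5947 = 4.19 kg m^2.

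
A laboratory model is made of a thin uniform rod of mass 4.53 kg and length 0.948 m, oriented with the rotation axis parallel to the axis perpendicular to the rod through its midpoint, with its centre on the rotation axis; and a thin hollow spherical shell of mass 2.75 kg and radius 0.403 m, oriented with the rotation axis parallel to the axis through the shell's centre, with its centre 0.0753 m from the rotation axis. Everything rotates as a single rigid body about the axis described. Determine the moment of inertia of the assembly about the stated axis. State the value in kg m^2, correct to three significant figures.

0.653

Thin rod: I_cm = (1/12)ML² = (1/12)(4.53)(0.948)² = 0.33926 kg m^2; axis through the centre, so I = 0.33926 kg m^2.
Spherical shell: I_cm = (2/3)MR² = (2/3)(2.75)(0.403)² = 0.29775 kg m^2; centre at d = 0.0753 m, so I = I_cm + Md² gives I = 0.29775 + (2.75)(0.0753)² = 0.31334 kg m^2.
Total I = 0.33926 + 0.31334 = 0.6526 kg m^2.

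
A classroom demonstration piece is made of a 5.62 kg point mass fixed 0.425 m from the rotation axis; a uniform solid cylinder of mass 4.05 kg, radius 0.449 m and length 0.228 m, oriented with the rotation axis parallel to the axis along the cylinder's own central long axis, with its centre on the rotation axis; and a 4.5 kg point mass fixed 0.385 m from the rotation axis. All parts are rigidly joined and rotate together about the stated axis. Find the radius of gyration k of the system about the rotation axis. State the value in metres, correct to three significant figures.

Point mass: I_cm = 0; centre at d = 0.425 m, so the parallel axis theorem gives I = 0 + (5.62)(0.425)² = 1.0151 kg·m².
Solid cylinder: I_cm = (1/2)MR² = (1/2)(4.05)(0.449)² = 0.40824 kg·m²; axis through the centre, so I = 0.40824 kg·m².
Point mass: I_cm = 0; centre at d = 0.385 m, so the parallel axis theorem gives I = 0 + (4.5)(0.385)² = 0.66701 kg·m².
Total I = 2.0904 kg·m²; total mass M = 14.17 kg.
k = √(I/M) = √(2.0904/14.17) = 0.38408 m.

0.384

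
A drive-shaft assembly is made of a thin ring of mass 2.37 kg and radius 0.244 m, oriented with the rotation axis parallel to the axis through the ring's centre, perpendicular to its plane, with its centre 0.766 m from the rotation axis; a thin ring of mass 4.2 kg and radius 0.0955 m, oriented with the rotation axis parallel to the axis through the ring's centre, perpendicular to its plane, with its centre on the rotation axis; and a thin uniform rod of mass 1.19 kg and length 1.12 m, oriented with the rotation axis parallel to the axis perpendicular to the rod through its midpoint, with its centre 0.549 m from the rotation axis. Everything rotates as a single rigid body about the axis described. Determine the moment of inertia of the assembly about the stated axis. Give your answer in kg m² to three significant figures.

2.05

Thin ring: I_cm = MR² = (2.37)(0.244)² = 0.1411 kg m²; centre at d = 0.766 m, so the parallel axis theorem gives I = 0.1411 + (2.37)(0.766)² = 1.5317 kg m².
Thin ring: I_cm = MR² = (4.2)(0.0955)² = 0.038305 kg m²; axis through the centre, so I = 0.038305 kg m².
Thin rod: I_cm = (1/12)ML² = (1/12)(1.19)(1.12)² = 0.12439 kg m²; centre at d = 0.549 m, so the parallel axis theorem gives I = 0.12439 + (1.19)(0.549)² = 0.48306 kg m².
Total I = 1.5317 + 0.038305 + 0.48306 = 2.0531 kg m².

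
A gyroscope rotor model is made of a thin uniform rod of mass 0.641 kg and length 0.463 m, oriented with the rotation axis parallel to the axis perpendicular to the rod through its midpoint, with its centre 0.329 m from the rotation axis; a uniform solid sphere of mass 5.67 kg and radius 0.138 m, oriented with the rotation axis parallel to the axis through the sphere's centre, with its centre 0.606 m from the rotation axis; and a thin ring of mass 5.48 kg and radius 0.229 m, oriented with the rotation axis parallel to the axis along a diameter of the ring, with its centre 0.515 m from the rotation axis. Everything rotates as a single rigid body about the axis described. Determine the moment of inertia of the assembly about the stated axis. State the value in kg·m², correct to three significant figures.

Thin rod: I_cm = (1/12)ML² = (1/12)(0.641)(0.463)² = 0.011451 kg·m²; centre at d = 0.329 m, so I = I_cm + Md² gives I = 0.011451 + (0.641)(0.329)² = 0.080833 kg·m².
Solid sphere: I_cm = (2/5)MR² = (2/5)(5.67)(0.138)² = 0.043192 kg·m²; centre at d = 0.606 m, so I = I_cm + Md² gives I = 0.043192 + (5.67)(0.606)² = 2.1254 kg·m².
Thin ring: I_cm = (1/2)MR² = (1/2)(5.48)(0.229)² = 0.14369 kg·m²; centre at d = 0.515 m, so I = I_cm + Md² gives I = 0.14369 + (5.48)(0.515)² = 1.5971 kg·m².
Total I = 0.080833 + 2.1254 + 1.5971 = 3.8034 kg·m².

3.80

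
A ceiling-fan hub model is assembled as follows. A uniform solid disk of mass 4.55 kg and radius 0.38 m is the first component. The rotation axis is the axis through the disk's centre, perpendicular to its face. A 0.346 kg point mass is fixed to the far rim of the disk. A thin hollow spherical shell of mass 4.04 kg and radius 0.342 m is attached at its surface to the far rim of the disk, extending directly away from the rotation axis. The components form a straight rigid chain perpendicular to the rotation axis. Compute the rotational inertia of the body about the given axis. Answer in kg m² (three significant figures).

2.80

Solid disk: I_cm = (1/2)MR² = (1/2)(4.55)(0.38)² = 0.32851 kg m²; axis through the centre, so I = 0.32851 kg m².
Point mass: I_cm = 0; centre at d = 0.38 m, so the parallel axis theorem gives I = 0 + (0.346)(0.38)² = 0.049962 kg m².
Spherical shell: I_cm = (2/3)MR² = (2/3)(4.04)(0.342)² = 0.31502 kg m²; centre at d = 0.38 + 0.342 = 0.722 m, so the parallel axis theorem gives I = 0.31502 + (4.04)(0.722)² = 2.421 kg m².
Total I = 0.32851 + 0.049962 + 2.421 = 2.7995 kg m².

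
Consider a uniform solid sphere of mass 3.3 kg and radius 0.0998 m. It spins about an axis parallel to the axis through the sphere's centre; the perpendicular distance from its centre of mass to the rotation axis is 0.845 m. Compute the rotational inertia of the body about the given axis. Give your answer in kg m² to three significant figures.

I_cm = (2/5)MR² = (2/5)(3.3)(0.0998)² = 0.013147 kg m²; centre at d = 0.845 m, so the parallel axis theorem gives I = 0.013147 + (3.3)(0.845)² = 2.3694 kg m².

2.37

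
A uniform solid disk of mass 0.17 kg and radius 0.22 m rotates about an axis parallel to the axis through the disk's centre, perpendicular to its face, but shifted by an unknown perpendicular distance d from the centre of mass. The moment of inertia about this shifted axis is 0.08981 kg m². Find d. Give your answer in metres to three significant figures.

0.710

About the centre-of-mass axis, I_cm = (1/2)MR² = (1/2)(0.17)(0.22)² = 0.004114 kg m².
Parallel axis theorem: I = I_cm + Md², so Md² = 0.08981 − 0.004114 = 0.085696 kg m².
d = √(0.085696 / 0.17) = 0.71 m.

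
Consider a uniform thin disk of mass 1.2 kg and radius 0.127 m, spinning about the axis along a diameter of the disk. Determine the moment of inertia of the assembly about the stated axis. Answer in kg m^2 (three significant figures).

0.00484

I_cm = (1/4)MR² = (1/4)(1.2)(0.127)² = 0.0048387 kg m^2; axis through the centre, so I = 0.0048387 kg m^2.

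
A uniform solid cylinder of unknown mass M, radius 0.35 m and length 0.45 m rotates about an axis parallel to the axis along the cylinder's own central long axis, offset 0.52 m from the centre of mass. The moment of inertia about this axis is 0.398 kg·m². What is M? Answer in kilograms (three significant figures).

I = I_cm + Md² = (1/2)MR² + Md² = M·[0.5·(0.35)² + (0.52)²] = M·0.33165.
So M = 0.398 / 0.33165 = 1.2001 kg.

1.20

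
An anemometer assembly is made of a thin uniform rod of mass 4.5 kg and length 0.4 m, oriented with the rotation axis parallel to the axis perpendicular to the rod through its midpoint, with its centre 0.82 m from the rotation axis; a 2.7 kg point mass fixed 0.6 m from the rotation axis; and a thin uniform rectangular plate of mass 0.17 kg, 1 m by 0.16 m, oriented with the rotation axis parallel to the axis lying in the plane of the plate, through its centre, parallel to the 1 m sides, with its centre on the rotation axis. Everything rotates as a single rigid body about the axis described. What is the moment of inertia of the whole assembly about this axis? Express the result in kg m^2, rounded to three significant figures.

Thin rod: I_cm = (1/12)ML² = (1/12)(4.5)(0.4)² = 0.06 kg m^2; centre at d = 0.82 m, so I = I_cm + Md² gives I = 0.06 + (4.5)(0.82)² = 3.0858 kg m^2.
Point mass: I_cm = 0; centre at d = 0.6 m, so I = I_cm + Md² gives I = 0 + (2.7)(0.6)² = 0.972 kg m^2.
Rectangular plate: I_cm = (1/12)Mb² = (1/12)(0.17)(0.16)² = 0.00036267 kg m^2; axis through the centre, so I = 0.00036267 kg m^2.
Total I = 3.0858 + 0.972 + 0.00036267 = 4.0582 kg m^2.

4.06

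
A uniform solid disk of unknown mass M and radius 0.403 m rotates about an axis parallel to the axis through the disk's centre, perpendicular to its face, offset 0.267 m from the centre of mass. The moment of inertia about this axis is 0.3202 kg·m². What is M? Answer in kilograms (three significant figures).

2.10

I = I_cm + Md² = (1/2)MR² + Md² = M·[0.5·(0.403)² + (0.267)²] = M·0.15249.
So M = 0.3202 / 0.15249 = 2.0998 kg.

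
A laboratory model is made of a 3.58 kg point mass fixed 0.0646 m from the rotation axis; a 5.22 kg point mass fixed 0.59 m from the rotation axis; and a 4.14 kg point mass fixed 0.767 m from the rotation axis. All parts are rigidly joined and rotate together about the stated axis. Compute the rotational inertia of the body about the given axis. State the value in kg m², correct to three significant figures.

4.27

Point mass: I_cm = 0; centre at d = 0.0646 m, so the parallel axis theorem gives I = 0 + (3.58)(0.0646)² = 0.01494 kg m².
Point mass: I_cm = 0; centre at d = 0.59 m, so the parallel axis theorem gives I = 0 + (5.22)(0.59)² = 1.8171 kg m².
Point mass: I_cm = 0; centre at d = 0.767 m, so the parallel axis theorem gives I = 0 + (4.14)(0.767)² = 2.4355 kg m².
Total I = 0.01494 + 1.8171 + 2.4355 = 4.2675 kg m².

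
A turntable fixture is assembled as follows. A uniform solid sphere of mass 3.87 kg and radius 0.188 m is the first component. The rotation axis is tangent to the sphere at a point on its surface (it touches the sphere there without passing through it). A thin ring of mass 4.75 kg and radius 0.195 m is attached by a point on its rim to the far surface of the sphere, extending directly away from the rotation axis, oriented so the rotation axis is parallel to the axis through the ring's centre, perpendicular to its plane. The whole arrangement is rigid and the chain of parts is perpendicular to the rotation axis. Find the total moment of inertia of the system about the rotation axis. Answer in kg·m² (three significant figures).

Solid sphere: I_cm = (2/5)MR² = (2/5)(3.87)(0.188)² = 0.054713 kg·m²; centre at d = 0.188 m, so the parallel axis theorem gives I = 0.054713 + (3.87)(0.188)² = 0.19149 kg·m².
Thin ring: I_cm = MR² = (4.75)(0.195)² = 0.18062 kg·m²; centre at d = 0.188 + 0.188 + 0.195 = 0.571 m, so the parallel axis theorem gives I = 0.18062 + (4.75)(0.571)² = 1.7293 kg·m².
Total I = 0.19149 + 1.7293 = 1.9208 kg·m².

1.92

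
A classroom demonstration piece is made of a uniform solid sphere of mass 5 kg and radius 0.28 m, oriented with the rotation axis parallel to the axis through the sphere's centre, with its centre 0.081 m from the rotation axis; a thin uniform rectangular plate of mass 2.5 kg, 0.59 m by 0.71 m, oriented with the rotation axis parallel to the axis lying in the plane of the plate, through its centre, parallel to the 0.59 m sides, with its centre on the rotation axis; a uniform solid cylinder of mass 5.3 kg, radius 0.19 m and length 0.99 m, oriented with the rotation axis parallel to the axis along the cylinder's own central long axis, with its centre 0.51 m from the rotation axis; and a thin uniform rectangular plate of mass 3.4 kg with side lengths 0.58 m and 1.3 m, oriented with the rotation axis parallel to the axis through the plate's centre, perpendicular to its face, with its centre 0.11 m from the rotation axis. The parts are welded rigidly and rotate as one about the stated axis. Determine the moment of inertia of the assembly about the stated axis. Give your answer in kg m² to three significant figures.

Solid sphere: I_cm = (2/5)MR² = (2/5)(5)(0.28)² = 0.1568 kg m²; centre at d = 0.081 m, so the parallel axis theorem gives I = 0.1568 + (5)(0.081)² = 0.18961 kg m².
Rectangular plate: I_cm = (1/12)Mb² = (1/12)(2.5)(0.71)² = 0.10502 kg m²; axis through the centre, so I = 0.10502 kg m².
Solid cylinder: I_cm = (1/2)MR² = (1/2)(5.3)(0.19)² = 0.095665 kg m²; centre at d = 0.51 m, so the parallel axis theorem gives I = 0.095665 + (5.3)(0.51)² = 1.4742 kg m².
Rectangular plate: I_cm = (1/12)M(a²+b²) = (1/12)(3.4)[(0.58)² + (1.3)²] = 0.57415 kg m²; centre at d = 0.11 m, so the parallel axis theorem gives I = 0.57415 + (3.4)(0.11)² = 0.61529 kg m².
Total I = 0.18961 + 0.10502 + 1.4742 + 0.61529 = 2.3841 kg m².

2.38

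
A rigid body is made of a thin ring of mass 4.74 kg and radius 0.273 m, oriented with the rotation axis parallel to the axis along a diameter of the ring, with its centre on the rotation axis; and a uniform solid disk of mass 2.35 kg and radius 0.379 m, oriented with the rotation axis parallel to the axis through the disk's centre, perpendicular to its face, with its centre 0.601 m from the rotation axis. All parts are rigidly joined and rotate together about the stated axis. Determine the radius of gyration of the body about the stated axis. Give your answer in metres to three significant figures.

0.410

Thin ring: I_cm = (1/2)MR² = (1/2)(4.74)(0.273)² = 0.17663 kg m^2; axis through the centre, so I = 0.17663 kg m^2.
Solid disk: I_cm = (1/2)MR² = (1/2)(2.35)(0.379)² = 0.16878 kg m^2; centre at d = 0.601 m, so I = I_cm + Md² gives I = 0.16878 + (2.35)(0.601)² = 1.0176 kg m^2.
Total I = 1.1942 kg m^2; total mass M = 7.09 kg.
k = √(I/M) = √(1.1942/7.09) = 0.41041 m.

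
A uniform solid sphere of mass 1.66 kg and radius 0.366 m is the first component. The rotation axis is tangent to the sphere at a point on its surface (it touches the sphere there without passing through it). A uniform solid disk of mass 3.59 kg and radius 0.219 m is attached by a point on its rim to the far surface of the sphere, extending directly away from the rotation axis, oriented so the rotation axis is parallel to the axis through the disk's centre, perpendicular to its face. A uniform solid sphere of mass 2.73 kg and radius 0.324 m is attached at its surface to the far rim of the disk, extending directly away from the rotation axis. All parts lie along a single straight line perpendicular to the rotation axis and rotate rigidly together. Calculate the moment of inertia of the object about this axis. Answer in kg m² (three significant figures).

9.85

Solid sphere: I_cm = (2/5)MR² = (2/5)(1.66)(0.366)² = 0.088947 kg m²; centre at d = 0.366 m, so I = I_cm + Md² gives I = 0.088947 + (1.66)(0.366)² = 0.31131 kg m².
Solid disk: I_cm = (1/2)MR² = (1/2)(3.59)(0.219)² = 0.08609 kg m²; centre at d = 0.366 + 0.366 + 0.219 = 0.951 m, so I = I_cm + Md² gives I = 0.08609 + (3.59)(0.951)² = 3.3329 kg m².
Solid sphere: I_cm = (2/5)MR² = (2/5)(2.73)(0.324)² = 0.11463 kg m²; centre at d = 0.366 + 0.366 + 0.219 + 0.219 + 0.324 = 1.494 m, so I = I_cm + Md² gives I = 0.11463 + (2.73)(1.494)² = 6.2081 kg m².
Total I = 0.31131 + 3.3329 + 6.2081 = 9.8523 kg m².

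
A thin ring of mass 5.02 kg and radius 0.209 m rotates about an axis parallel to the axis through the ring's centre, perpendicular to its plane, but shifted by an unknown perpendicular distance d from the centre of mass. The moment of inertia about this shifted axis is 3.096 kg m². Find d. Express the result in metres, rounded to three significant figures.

0.757

About the centre-of-mass axis, I_cm = MR² = (5.02)(0.209)² = 0.21928 kg m².
Parallel axis theorem: I = I_cm + Md², so Md² = 3.096 − 0.21928 = 2.8767 kg m².
d = √(2.8767 / 5.02) = 0.757 m.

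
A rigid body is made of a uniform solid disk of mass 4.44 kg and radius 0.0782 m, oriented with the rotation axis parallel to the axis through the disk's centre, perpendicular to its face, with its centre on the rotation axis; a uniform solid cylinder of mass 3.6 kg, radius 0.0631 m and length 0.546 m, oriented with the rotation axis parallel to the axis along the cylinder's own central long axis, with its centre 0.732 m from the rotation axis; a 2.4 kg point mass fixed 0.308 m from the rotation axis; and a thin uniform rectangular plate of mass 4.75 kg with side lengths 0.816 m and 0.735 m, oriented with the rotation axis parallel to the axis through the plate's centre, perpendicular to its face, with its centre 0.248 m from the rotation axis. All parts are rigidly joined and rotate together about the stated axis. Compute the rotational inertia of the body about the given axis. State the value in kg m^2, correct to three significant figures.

Solid disk: I_cm = (1/2)MR² = (1/2)(4.44)(0.0782)² = 0.013576 kg m^2; axis through the centre, so I = 0.013576 kg m^2.
Solid cylinder: I_cm = (1/2)MR² = (1/2)(3.6)(0.0631)² = 0.0071669 kg m^2; centre at d = 0.732 m, so I = I_cm + Md² gives I = 0.0071669 + (3.6)(0.732)² = 1.9361 kg m^2.
Point mass: I_cm = 0; centre at d = 0.308 m, so I = I_cm + Md² gives I = 0 + (2.4)(0.308)² = 0.22767 kg m^2.
Rectangular plate: I_cm = (1/12)M(a²+b²) = (1/12)(4.75)[(0.816)² + (0.735)²] = 0.47741 kg m^2; centre at d = 0.248 m, so I = I_cm + Md² gives I = 0.47741 + (4.75)(0.248)² = 0.76955 kg m^2.
Total I = 0.013576 + 1.9361 + 0.22767 + 0.76955 = 2.9469 kg m^2.

2.95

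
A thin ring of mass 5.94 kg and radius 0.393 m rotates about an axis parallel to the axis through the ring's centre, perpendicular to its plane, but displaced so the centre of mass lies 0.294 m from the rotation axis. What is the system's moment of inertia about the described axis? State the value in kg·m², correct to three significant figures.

1.43

I_cm = MR² = (5.94)(0.393)² = 0.91743 kg·m²; centre at d = 0.294 m, so I = I_cm + Md² gives I = 0.91743 + (5.94)(0.294)² = 1.4309 kg·m².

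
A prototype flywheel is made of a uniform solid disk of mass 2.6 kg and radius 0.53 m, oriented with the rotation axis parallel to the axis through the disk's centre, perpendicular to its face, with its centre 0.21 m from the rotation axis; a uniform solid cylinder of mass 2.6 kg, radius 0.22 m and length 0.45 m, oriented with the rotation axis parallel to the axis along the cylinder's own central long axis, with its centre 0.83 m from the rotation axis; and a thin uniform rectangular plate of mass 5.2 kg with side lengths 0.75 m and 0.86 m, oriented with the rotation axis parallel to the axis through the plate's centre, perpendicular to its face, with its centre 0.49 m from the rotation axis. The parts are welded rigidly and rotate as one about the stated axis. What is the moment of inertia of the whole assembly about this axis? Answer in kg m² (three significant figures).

4.15

Solid disk: I_cm = (1/2)MR² = (1/2)(2.6)(0.53)² = 0.36517 kg m²; centre at d = 0.21 m, so the parallel axis theorem gives I = 0.36517 + (2.6)(0.21)² = 0.47983 kg m².
Solid cylinder: I_cm = (1/2)MR² = (1/2)(2.6)(0.22)² = 0.06292 kg m²; centre at d = 0.83 m, so the parallel axis theorem gives I = 0.06292 + (2.6)(0.83)² = 1.8541 kg m².
Rectangular plate: I_cm = (1/12)M(a²+b²) = (1/12)(5.2)[(0.75)² + (0.86)²] = 0.56424 kg m²; centre at d = 0.49 m, so the parallel axis theorem gives I = 0.56424 + (5.2)(0.49)² = 1.8128 kg m².
Total I = 0.47983 + 1.8541 + 1.8128 = 4.1467 kg m².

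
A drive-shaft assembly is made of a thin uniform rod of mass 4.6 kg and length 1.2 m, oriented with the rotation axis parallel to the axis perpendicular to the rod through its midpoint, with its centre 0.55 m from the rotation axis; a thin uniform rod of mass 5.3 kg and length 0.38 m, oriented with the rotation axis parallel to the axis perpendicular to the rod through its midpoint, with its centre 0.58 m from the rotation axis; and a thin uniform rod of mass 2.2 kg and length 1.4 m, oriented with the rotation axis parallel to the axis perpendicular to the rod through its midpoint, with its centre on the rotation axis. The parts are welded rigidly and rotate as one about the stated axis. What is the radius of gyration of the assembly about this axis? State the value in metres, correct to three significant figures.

Thin rod: I_cm = (1/12)ML² = (1/12)(4.6)(1.2)² = 0.552 kg·m²; centre at d = 0.55 m, so the parallel axis theorem gives I = 0.552 + (4.6)(0.55)² = 1.9435 kg·m².
Thin rod: I_cm = (1/12)ML² = (1/12)(5.3)(0.38)² = 0.063777 kg·m²; centre at d = 0.58 m, so the parallel axis theorem gives I = 0.063777 + (5.3)(0.58)² = 1.8467 kg·m².
Thin rod: I_cm = (1/12)ML² = (1/12)(2.2)(1.4)² = 0.35933 kg·m²; axis through the centre, so I = 0.35933 kg·m².
Total I = 4.1495 kg·m²; total mass M = 12.1 kg.
k = √(I/M) = √(4.1495/12.1) = 0.58561 m.

0.586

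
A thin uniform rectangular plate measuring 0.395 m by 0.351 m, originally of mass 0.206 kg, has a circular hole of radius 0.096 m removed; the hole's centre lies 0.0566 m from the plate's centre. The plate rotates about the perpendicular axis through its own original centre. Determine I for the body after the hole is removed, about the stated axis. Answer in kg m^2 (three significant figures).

Unpierced body about its centre: I₀ = (1/12)M(a²+b²) = (1/12)(0.206)[(0.395)² + (0.351)²] = 0.0047934 kg m^2.
The removed disk has mass m = M·πr²/(ab) = (0.206)·π(0.096)²/(0.395·0.351) = 0.043019 kg (same uniform areal density).
Its moment of inertia about the rotation axis (parallel-axis theorem): I_hole = (1/2)mr² + md² = (1/2)(0.043019)(0.096)² + (0.043019)(0.0566)² = 0.00033604 kg m^2.
Treating the hole as negative mass, I = I₀ − I_hole = 0.0047934 − 0.00033604 = 0.0044573 kg m^2.

0.00446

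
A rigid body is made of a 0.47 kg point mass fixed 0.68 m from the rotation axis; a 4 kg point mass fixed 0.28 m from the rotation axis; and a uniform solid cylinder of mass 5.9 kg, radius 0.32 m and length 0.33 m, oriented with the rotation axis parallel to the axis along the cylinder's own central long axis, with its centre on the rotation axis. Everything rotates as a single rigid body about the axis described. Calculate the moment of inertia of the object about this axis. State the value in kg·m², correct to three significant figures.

Point mass: I_cm = 0; centre at d = 0.68 m, so I = I_cm + Md² gives I = 0 + (0.47)(0.68)² = 0.21733 kg·m².
Point mass: I_cm = 0; centre at d = 0.28 m, so I = I_cm + Md² gives I = 0 + (4)(0.28)² = 0.3136 kg·m².
Solid cylinder: I_cm = (1/2)MR² = (1/2)(5.9)(0.32)² = 0.30208 kg·m²; axis through the centre, so I = 0.30208 kg·m².
Total I = 0.21733 + 0.3136 + 0.30208 = 0.83301 kg·m².

0.833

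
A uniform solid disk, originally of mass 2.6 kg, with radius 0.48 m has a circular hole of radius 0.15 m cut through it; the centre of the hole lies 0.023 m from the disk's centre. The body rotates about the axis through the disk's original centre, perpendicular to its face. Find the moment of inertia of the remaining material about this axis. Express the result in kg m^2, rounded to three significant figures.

0.297

Unpierced body about its centre: I₀ = (1/2)MR² = (1/2)(2.6)(0.48)² = 0.29952 kg m^2.
The removed disk has mass m = M·(r/R)² = (2.6)(0.15/0.48)² = 0.25391 kg (same uniform areal density).
Its moment of inertia about the rotation axis (parallel-axis theorem): I_hole = (1/2)mr² + md² = (1/2)(0.25391)(0.15)² + (0.25391)(0.023)² = 0.0029908 kg m^2.
Treating the hole as negative mass, I = I₀ − I_hole = 0.29952 − 0.0029908 = 0.29653 kg m^2.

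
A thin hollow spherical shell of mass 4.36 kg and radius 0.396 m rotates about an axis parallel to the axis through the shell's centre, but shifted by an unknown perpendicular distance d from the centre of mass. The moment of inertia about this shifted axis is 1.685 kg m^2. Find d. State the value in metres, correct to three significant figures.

About the centre-of-mass axis, I_cm = (2/3)MR² = (2/3)(4.36)(0.396)² = 0.45581 kg m^2.
Parallel axis theorem: I = I_cm + Md², so Md² = 1.685 − 0.45581 = 1.2292 kg m^2.
d = √(1.2292 / 4.36) = 0.53097 m.

0.531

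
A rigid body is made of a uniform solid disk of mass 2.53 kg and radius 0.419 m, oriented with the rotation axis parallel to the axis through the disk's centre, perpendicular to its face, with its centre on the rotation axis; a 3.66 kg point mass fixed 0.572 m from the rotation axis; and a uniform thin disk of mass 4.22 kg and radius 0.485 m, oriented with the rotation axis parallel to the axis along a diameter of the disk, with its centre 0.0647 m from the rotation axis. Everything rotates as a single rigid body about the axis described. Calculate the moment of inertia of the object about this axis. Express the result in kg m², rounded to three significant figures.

Solid disk: I_cm = (1/2)MR² = (1/2)(2.53)(0.419)² = 0.22208 kg m²; axis through the centre, so I = 0.22208 kg m².
Point mass: I_cm = 0; centre at d = 0.572 m, so I = I_cm + Md² gives I = 0 + (3.66)(0.572)² = 1.1975 kg m².
Thin disk: I_cm = (1/4)MR² = (1/4)(4.22)(0.485)² = 0.24816 kg m²; centre at d = 0.0647 m, so I = I_cm + Md² gives I = 0.24816 + (4.22)(0.0647)² = 0.26583 kg m².
Total I = 0.22208 + 1.1975 + 0.26583 = 1.6854 kg m².

1.69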